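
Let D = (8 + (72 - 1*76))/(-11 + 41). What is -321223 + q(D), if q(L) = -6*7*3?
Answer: -321349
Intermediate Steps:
D = 2/15 (D = (8 + (72 - 76))/30 = (8 - 4)*(1/30) = 4*(1/30) = 2/15 ≈ 0.13333)
q(L) = -126 (q(L) = -42*3 = -126)
-321223 + q(D) = -321223 - 126 = -321349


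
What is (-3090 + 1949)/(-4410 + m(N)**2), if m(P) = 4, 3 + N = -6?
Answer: 1141/4394 ≈ 0.25967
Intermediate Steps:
N = -9 (N = -3 - 6 = -9)
(-3090 + 1949)/(-4410 + m(N)**2) = (-3090 + 1949)/(-4410 + 4**2) = -1141/(-4410 + 16) = -1141/(-4394) = -1141*(-1/4394) = 1141/4394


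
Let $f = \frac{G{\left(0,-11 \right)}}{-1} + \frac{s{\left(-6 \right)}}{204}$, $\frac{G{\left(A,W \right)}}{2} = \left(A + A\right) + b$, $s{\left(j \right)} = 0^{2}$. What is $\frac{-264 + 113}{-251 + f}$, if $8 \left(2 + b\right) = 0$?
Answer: $\frac{151}{247} \approx 0.61134$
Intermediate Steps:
$b = -2$ ($b = -2 + \frac{1}{8} \cdot 0 = -2 + 0 = -2$)
$s{\left(j \right)} = 0$
$G{\left(A,W \right)} = -4 + 4 A$ ($G{\left(A,W \right)} = 2 \left(\left(A + A\right) - 2\right) = 2 \left(2 A - 2\right) = 2 \left(-2 + 2 A\right) = -4 + 4 A$)
$f = 4$ ($f = \frac{-4 + 4 \cdot 0}{-1} + \frac{0}{204} = \left(-4 + 0\right) \left(-1\right) + 0 \cdot \frac{1}{204} = \left(-4\right) \left(-1\right) + 0 = 4 + 0 = 4$)
$\frac{-264 + 113}{-251 + f} = \frac{-264 + 113}{-251 + 4} = - \frac{151}{-247} = \left(-151\right) \left(- \frac{1}{247}\right) = \frac{151}{247}$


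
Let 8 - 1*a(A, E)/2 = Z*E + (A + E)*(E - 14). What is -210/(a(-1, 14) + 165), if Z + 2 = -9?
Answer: -70/163 ≈ -0.42945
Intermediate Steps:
Z = -11 (Z = -2 - 9 = -11)
a(A, E) = 16 + 22*E - 2*(-14 + E)*(A + E) (a(A, E) = 16 - 2*(-11*E + (A + E)*(E - 14)) = 16 - 2*(-11*E + (A + E)*(-14 + E)) = 16 - 2*(-11*E + (-14 + E)*(A + E)) = 16 + (22*E - 2*(-14 + E)*(A + E)) = 16 + 22*E - 2*(-14 + E)*(A + E))
-210/(a(-1, 14) + 165) = -210/((16 - 2*14² + 28*(-1) + 50*14 - 2*(-1)*14) + 165) = -210/((16 - 2*196 - 28 + 700 + 28) + 165) = -210/((16 - 392 - 28 + 700 + 28) + 165) = -210/(324 + 165) = -210/489 = (1/489)*(-210) = -70/163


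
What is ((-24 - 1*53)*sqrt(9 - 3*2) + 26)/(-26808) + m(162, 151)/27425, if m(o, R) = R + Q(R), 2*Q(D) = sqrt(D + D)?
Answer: 1667479/367604700 + sqrt(302)/54850 + 77*sqrt(3)/26808 ≈ 0.0098278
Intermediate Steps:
Q(D) = sqrt(2)*sqrt(D)/2 (Q(D) = sqrt(D + D)/2 = sqrt(2*D)/2 = (sqrt(2)*sqrt(D))/2 = sqrt(2)*sqrt(D)/2)
m(o, R) = R + sqrt(2)*sqrt(R)/2
((-24 - 1*53)*sqrt(9 - 3*2) + 26)/(-26808) + m(162, 151)/27425 = ((-24 - 1*53)*sqrt(9 - 3*2) + 26)/(-26808) + (151 + sqrt(2)*sqrt(151)/2)/27425 = ((-24 - 53)*sqrt(9 - 6) + 26)*(-1/26808) + (151 + sqrt(302)/2)*(1/27425) = (-77*sqrt(3) + 26)*(-1/26808) + (151/27425 + sqrt(302)/54850) = (26 - 77*sqrt(3))*(-1/26808) + (151/27425 + sqrt(302)/54850) = (-13/13404 + 77*sqrt(3)/26808) + (151/27425 + sqrt(302)/54850) = 1667479/367604700 + sqrt(302)/54850 + 77*sqrt(3)/26808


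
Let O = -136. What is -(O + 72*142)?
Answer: -10088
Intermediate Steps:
-(O + 72*142) = -(-136 + 72*142) = -(-136 + 10224) = -1*10088 = -10088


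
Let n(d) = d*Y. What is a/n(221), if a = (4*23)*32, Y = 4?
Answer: 736/221 ≈ 3.3303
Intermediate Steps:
a = 2944 (a = 92*32 = 2944)
n(d) = 4*d (n(d) = d*4 = 4*d)
a/n(221) = 2944/((4*221)) = 2944/884 = 2944*(1/884) = 736/221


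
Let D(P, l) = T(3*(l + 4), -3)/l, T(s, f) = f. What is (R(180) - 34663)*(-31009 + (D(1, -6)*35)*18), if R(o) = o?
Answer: 1058421202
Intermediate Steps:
D(P, l) = -3/l
(R(180) - 34663)*(-31009 + (D(1, -6)*35)*18) = (180 - 34663)*(-31009 + (-3/(-6)*35)*18) = -34483*(-31009 + (-3*(-⅙)*35)*18) = -34483*(-31009 + ((½)*35)*18) = -34483*(-31009 + (35/2)*18) = -34483*(-31009 + 315) = -34483*(-30694) = 1058421202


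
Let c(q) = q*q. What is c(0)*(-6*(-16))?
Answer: 0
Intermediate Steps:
c(q) = q²
c(0)*(-6*(-16)) = 0²*(-6*(-16)) = 0*96 = 0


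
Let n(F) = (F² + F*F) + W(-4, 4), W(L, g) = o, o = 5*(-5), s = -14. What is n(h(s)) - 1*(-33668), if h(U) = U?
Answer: 34035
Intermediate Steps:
o = -25
W(L, g) = -25
n(F) = -25 + 2*F² (n(F) = (F² + F*F) - 25 = (F² + F²) - 25 = 2*F² - 25 = -25 + 2*F²)
n(h(s)) - 1*(-33668) = (-25 + 2*(-14)²) - 1*(-33668) = (-25 + 2*196) + 33668 = (-25 + 392) + 33668 = 367 + 33668 = 34035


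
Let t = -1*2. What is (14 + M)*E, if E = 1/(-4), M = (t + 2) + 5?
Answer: -19/4 ≈ -4.7500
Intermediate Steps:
t = -2
M = 5 (M = (-2 + 2) + 5 = 0 + 5 = 5)
E = -1/4 ≈ -0.25000
(14 + M)*E = (14 + 5)*(-1/4) = 19*(-1/4) = -19/4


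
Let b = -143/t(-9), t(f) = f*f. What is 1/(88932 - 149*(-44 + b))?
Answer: 81/7755835 ≈ 1.0444e-5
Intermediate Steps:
t(f) = f²
b = -143/81 (b = -143/((-9)²) = -143/81 ≈ -1.7654)
1/(88932 - 149*(-44 + b)) = 1/(88932 - 149*(-44 - 143/81)) = 1/(88932 - 149*(-3707/81)) = 1/(88932 + 552343/81) = 1/(7755835/81) = 81/7755835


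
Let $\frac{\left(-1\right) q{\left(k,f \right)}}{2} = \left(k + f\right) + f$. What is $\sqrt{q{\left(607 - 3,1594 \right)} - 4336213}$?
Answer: $i \sqrt{4343797} \approx 2084.2 i$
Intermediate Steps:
$q{\left(k,f \right)} = - 4 f - 2 k$ ($q{\left(k,f \right)} = - 2 \left(\left(k + f\right) + f\right) = - 2 \left(\left(f + k\right) + f\right) = - 2 \left(k + 2 f\right) = - 4 f - 2 k$)
$\sqrt{q{\left(607 - 3,1594 \right)} - 4336213} = \sqrt{\left(\left(-4\right) 1594 - 2 \left(607 - 3\right)\right) - 4336213} = \sqrt{\left(-6376 - 1208\right) - 4336213} = \sqrt{-7584 - 4336213} = \sqrt{-4343797} = i \sqrt{4343797}$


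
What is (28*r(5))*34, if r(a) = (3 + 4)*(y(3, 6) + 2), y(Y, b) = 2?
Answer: 26656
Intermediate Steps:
r(a) = 28 (r(a) = (3 + 4)*(2 + 2) = 7*4 = 28)
(28*r(5))*34 = (28*28)*34 = 784*34 = 26656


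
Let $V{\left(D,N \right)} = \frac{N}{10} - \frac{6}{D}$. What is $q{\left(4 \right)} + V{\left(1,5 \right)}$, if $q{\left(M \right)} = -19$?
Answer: $- \frac{49}{2} \approx -24.5$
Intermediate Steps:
$V{\left(D,N \right)} = - \frac{6}{D} + \frac{N}{10}$ ($V{\left(D,N \right)} = N \frac{1}{10} - \frac{6}{D} = \frac{N}{10} - \frac{6}{D} = - \frac{6}{D} + \frac{N}{10}$)
$q{\left(4 \right)} + V{\left(1,5 \right)} = -19 + \left(- \frac{6}{1} + \frac{1}{10} \cdot 5\right) = -19 + \left(\left(-6\right) 1 + \frac{1}{2}\right) = -19 + \left(-6 + \frac{1}{2}\right) = -19 - \frac{11}{2} = - \frac{49}{2}$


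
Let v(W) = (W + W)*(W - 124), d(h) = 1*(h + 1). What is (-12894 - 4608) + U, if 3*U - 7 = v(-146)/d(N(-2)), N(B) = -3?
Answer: -91919/3 ≈ -30640.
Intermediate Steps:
d(h) = 1 + h (d(h) = 1*(1 + h) = 1 + h)
v(W) = 2*W*(-124 + W) (v(W) = (2*W)*(-124 + W) = 2*W*(-124 + W))
U = -39413/3 (U = 7/3 + ((2*(-146)*(-124 - 146))/(1 - 3))/3 = 7/3 + ((2*(-146)*(-270))/(-2))/3 = 7/3 + (78840*(-½))/3 = 7/3 + (⅓)*(-39420) = 7/3 - 13140 = -39413/3 ≈ -13138.)
(-12894 - 4608) + U = (-12894 - 4608) - 39413/3 = -17502 - 39413/3 = -91919/3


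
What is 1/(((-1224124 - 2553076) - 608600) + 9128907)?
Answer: 1/4743107 ≈ 2.1083e-7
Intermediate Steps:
1/(((-1224124 - 2553076) - 608600) + 9128907) = 1/((-3777200 - 608600) + 9128907) = 1/(-4385800 + 9128907) = 1/4743107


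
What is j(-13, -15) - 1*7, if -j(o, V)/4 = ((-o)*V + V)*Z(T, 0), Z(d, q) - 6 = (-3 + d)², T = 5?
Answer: 8393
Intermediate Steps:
Z(d, q) = 6 + (-3 + d)²
j(o, V) = -40*V + 40*V*o (j(o, V) = -4*((-o)*V + V)*(6 + (-3 + 5)²) = -4*(-V*o + V)*(6 + 2²) = -4*(V - V*o)*(6 + 4) = -4*(V - V*o)*10 = -4*(10*V - 10*V*o) = -40*V + 40*V*o)
j(-13, -15) - 1*7 = 40*(-15)*(-1 - 13) - 1*7 = 40*(-15)*(-14) - 7 = 8400 - 7 = 8393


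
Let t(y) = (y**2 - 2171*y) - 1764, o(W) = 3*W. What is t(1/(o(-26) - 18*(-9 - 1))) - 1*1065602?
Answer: -11105097305/10404 ≈ -1.0674e+6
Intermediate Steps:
t(y) = -1764 + y**2 - 2171*y
t(1/(o(-26) - 18*(-9 - 1))) - 1*1065602 = (-1764 + (1/(3*(-26) - 18*(-9 - 1)))**2 - 2171/(3*(-26) - 18*(-9 - 1))) - 1*1065602 = (-1764 + (1/(-78 - 18*(-10)))**2 - 2171/(-78 - 18*(-10))) - 1065602 = (-1764 + (1/(-78 + 180))**2 - 2171/(-78 + 180)) - 1065602 = (-1764 + (1/102)**2 - 2171/102) - 1065602 = (-1764 + (1/102)**2 - 2171*1/102) - 1065602 = (-1764 + 1/10404 - 2171/102) - 1065602 = -18574097/10404 - 1065602 = -11105097305/10404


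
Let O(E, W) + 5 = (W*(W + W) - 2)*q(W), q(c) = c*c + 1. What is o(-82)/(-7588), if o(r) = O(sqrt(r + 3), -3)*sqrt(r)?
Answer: -155*I*sqrt(82)/7588 ≈ -0.18497*I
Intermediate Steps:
q(c) = 1 + c**2 (q(c) = c**2 + 1 = 1 + c**2)
O(E, W) = -5 + (1 + W**2)*(-2 + 2*W**2) (O(E, W) = -5 + (W*(W + W) - 2)*(1 + W**2) = -5 + (W*(2*W) - 2)*(1 + W**2) = -5 + (2*W**2 - 2)*(1 + W**2) = -5 + (-2 + 2*W**2)*(1 + W**2) = -5 + (1 + W**2)*(-2 + 2*W**2))
o(r) = 155*sqrt(r) (o(r) = (-7 + 2*(-3)**4)*sqrt(r) = (-7 + 2*81)*sqrt(r) = (-7 + 162)*sqrt(r) = 155*sqrt(r))
o(-82)/(-7588) = (155*sqrt(-82))/(-7588) = (155*(I*sqrt(82)))*(-1/7588) = (155*I*sqrt(82))*(-1/7588) = -155*I*sqrt(82)/7588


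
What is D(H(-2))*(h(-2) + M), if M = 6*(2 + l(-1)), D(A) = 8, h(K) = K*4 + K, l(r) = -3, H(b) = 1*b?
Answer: -128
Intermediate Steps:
H(b) = b
h(K) = 5*K (h(K) = 4*K + K = 5*K)
M = -6 (M = 6*(2 - 3) = 6*(-1) = -6)
D(H(-2))*(h(-2) + M) = 8*(5*(-2) - 6) = 8*(-10 - 6) = 8*(-16) = -128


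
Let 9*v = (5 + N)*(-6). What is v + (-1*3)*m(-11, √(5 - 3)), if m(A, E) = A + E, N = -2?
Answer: 31 - 3*√2 ≈ 26.757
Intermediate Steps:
v = -2 (v = ((5 - 2)*(-6))/9 = (3*(-6))/9 = (⅑)*(-18) = -2)
v + (-1*3)*m(-11, √(5 - 3)) = -2 + (-1*3)*(-11 + √(5 - 3)) = -2 - 3*(-11 + √2) = -2 + (33 - 3*√2) = 31 - 3*√2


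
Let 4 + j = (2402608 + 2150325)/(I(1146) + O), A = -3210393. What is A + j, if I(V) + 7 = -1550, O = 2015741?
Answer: -6466325718115/2014184 ≈ -3.2104e+6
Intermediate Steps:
I(V) = -1557 (I(V) = -7 - 1550 = -1557)
j = -3503803/2014184 (j = -4 + (2402608 + 2150325)/(-1557 + 2015741) = -4 + 4552933/2014184 = -3503803/2014184 ≈ -1.7396)
A + j = -3210393 - 3503803/2014184 = -6466325718115/2014184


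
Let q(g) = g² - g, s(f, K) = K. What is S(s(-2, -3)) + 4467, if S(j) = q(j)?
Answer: 4479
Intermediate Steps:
S(j) = j*(-1 + j)
S(s(-2, -3)) + 4467 = -3*(-1 - 3) + 4467 = -3*(-4) + 4467 = 12 + 4467 = 4479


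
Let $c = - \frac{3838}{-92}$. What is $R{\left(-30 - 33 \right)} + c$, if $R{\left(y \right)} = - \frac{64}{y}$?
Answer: $\frac{123841}{2898} \approx 42.733$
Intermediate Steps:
$c = \frac{1919}{46}$ ($c = \left(-3838\right) \left(- \frac{1}{92}\right) = \frac{1919}{46} \approx 41.717$)
$R{\left(-30 - 33 \right)} + c = - \frac{64}{-30 - 33} + \frac{1919}{46} = - \frac{64}{-63} + \frac{1919}{46} = \left(-64\right) \left(- \frac{1}{63}\right) + \frac{1919}{46} = \frac{64}{63} + \frac{1919}{46} = \frac{123841}{2898}$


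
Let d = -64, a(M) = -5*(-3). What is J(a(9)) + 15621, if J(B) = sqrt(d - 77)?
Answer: 15621 + I*sqrt(141) ≈ 15621.0 + 11.874*I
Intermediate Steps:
a(M) = 15
J(B) = I*sqrt(141) (J(B) = sqrt(-64 - 77) = sqrt(-141) = I*sqrt(141))
J(a(9)) + 15621 = I*sqrt(141) + 15621 = 15621 + I*sqrt(141)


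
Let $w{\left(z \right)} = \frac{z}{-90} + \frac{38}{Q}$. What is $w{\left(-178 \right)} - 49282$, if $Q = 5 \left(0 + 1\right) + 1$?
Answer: $- \frac{2217316}{45} \approx -49274.0$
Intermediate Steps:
$Q = 6$ ($Q = 5 \cdot 1 + 1 = 5 + 1 = 6$)
$w{\left(z \right)} = \frac{19}{3} - \frac{z}{90}$ ($w{\left(z \right)} = \frac{z}{-90} + \frac{38}{6} = z \left(- \frac{1}{90}\right) + 38 \cdot \frac{1}{6} = - \frac{z}{90} + \frac{19}{3} = \frac{19}{3} - \frac{z}{90}$)
$w{\left(-178 \right)} - 49282 = \left(\frac{19}{3} - - \frac{89}{45}\right) - 49282 = \left(\frac{19}{3} + \frac{89}{45}\right) - 49282 = \frac{374}{45} - 49282 = - \frac{2217316}{45}$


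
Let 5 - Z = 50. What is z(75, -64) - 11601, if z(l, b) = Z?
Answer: -11646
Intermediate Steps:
Z = -45 (Z = 5 - 1*50 = 5 - 50 = -45)
z(l, b) = -45
z(75, -64) - 11601 = -45 - 11601 = -11646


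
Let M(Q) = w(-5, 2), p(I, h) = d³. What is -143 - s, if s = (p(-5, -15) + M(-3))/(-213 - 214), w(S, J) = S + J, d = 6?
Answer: -60848/427 ≈ -142.50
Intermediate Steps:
w(S, J) = J + S
p(I, h) = 216 (p(I, h) = 6³ = 216)
M(Q) = -3 (M(Q) = 2 - 5 = -3)
s = -213/427 (s = (216 - 3)/(-213 - 214) = 213/(-427) = 213*(-1/427) = -213/427 ≈ -0.49883)
-143 - s = -143 - 1*(-213/427) = -143 + 213/427 = -60848/427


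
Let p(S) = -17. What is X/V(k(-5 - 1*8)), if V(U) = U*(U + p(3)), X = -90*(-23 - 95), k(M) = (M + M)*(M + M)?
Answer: 2655/111371 ≈ 0.023839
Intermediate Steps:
k(M) = 4*M**2 (k(M) = (2*M)*(2*M) = 4*M**2)
X = 10620 (X = -90*(-118) = 10620)
V(U) = U*(-17 + U) (V(U) = U*(U - 17) = U*(-17 + U))
X/V(k(-5 - 1*8)) = 10620/(((4*(-5 - 1*8)**2)*(-17 + 4*(-5 - 1*8)**2))) = 10620/(((4*(-5 - 8)**2)*(-17 + 4*(-5 - 8)**2))) = 10620/(((4*(-13)**2)*(-17 + 4*(-13)**2))) = 10620/(((4*169)*(-17 + 4*169))) = 10620/((676*(-17 + 676))) = 10620/((676*659)) = 10620/445484 = 10620*(1/445484) = 2655/111371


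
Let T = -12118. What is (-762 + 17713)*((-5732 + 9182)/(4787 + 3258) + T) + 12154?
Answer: -330477006786/1609 ≈ -2.0539e+8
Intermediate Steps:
(-762 + 17713)*((-5732 + 9182)/(4787 + 3258) + T) + 12154 = (-762 + 17713)*((-5732 + 9182)/(4787 + 3258) - 12118) + 12154 = 16951*(3450/8045 - 12118) + 12154 = 16951*(3450*(1/8045) - 12118) + 12154 = 16951*(690/1609 - 12118) + 12154 = 16951*(-19497172/1609) + 12154 = -330496562572/1609 + 12154 = -330477006786/1609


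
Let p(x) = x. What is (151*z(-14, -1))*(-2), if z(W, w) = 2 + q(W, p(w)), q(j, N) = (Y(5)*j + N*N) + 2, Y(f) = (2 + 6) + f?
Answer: 53454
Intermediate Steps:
Y(f) = 8 + f
q(j, N) = 2 + N² + 13*j (q(j, N) = ((8 + 5)*j + N*N) + 2 = (13*j + N²) + 2 = (N² + 13*j) + 2 = 2 + N² + 13*j)
z(W, w) = 4 + w² + 13*W (z(W, w) = 2 + (2 + w² + 13*W) = 4 + w² + 13*W)
(151*z(-14, -1))*(-2) = (151*(4 + (-1)² + 13*(-14)))*(-2) = (151*(4 + 1 - 182))*(-2) = (151*(-177))*(-2) = -26727*(-2) = 53454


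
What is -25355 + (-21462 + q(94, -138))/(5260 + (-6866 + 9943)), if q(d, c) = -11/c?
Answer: -29174041375/1150506 ≈ -25358.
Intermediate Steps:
-25355 + (-21462 + q(94, -138))/(5260 + (-6866 + 9943)) = -25355 + (-21462 - 11/(-138))/(5260 + (-6866 + 9943)) = -25355 + (-21462 - 11*(-1/138))/(5260 + 3077) = -25355 + (-21462 + 11/138)/8337 = -25355 - 2961745/138*1/8337 = -25355 - 2961745/1150506 = -29174041375/1150506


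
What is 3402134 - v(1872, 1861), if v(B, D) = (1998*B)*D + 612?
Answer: -6957214894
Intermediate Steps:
v(B, D) = 612 + 1998*B*D (v(B, D) = 1998*B*D + 612 = 612 + 1998*B*D)
3402134 - v(1872, 1861) = 3402134 - (612 + 1998*1872*1861) = 3402134 - (612 + 6960616416) = 3402134 - 1*6960617028 = 3402134 - 6960617028 = -6957214894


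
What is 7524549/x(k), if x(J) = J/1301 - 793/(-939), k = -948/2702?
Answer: 12418773678860661/1393372157 ≈ 8.9128e+6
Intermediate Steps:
k = -474/1351 (k = -948*1/2702 = -474/1351 ≈ -0.35085)
x(J) = 793/939 + J/1301 (x(J) = J*(1/1301) - 793*(-1/939) = J/1301 + 793/939 = 793/939 + J/1301)
7524549/x(k) = 7524549/(793/939 + (1/1301)*(-474/1351)) = 7524549/(793/939 - 474/1757651) = 7524549/(1393372157/1650434289) = 7524549*(1650434289/1393372157) = 12418773678860661/1393372157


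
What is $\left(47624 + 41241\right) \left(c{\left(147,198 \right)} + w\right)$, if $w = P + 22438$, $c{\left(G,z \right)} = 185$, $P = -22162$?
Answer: $40966765$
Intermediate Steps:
$w = 276$ ($w = -22162 + 22438 = 276$)
$\left(47624 + 41241\right) \left(c{\left(147,198 \right)} + w\right) = \left(47624 + 41241\right) \left(185 + 276\right) = 88865 \cdot 461 = 40966765$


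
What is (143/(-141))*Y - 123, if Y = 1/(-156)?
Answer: -208105/1692 ≈ -122.99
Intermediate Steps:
Y = -1/156 ≈ -0.0064103
(143/(-141))*Y - 123 = (143/(-141))*(-1/156) - 123 = (143*(-1/141))*(-1/156) - 123 = -143/141*(-1/156) - 123 = 11/1692 - 123 = -208105/1692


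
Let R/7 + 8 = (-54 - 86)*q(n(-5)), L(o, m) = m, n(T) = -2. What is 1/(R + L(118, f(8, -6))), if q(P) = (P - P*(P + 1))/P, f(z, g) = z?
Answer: -1/2008 ≈ -0.00049801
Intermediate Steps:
q(P) = (P - P*(1 + P))/P
R = -2016 (R = -56 + 7*((-54 - 86)*(-1*(-2))) = -56 + 7*(-140*2) = -56 + 7*(-280) = -56 - 1960 = -2016)
1/(R + L(118, f(8, -6))) = 1/(-2016 + 8) = 1/(-2008) = -1/2008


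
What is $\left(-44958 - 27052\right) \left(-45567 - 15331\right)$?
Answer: $4385264980$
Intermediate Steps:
$\left(-44958 - 27052\right) \left(-45567 - 15331\right) = \left(-72010\right) \left(-60898\right) = 4385264980$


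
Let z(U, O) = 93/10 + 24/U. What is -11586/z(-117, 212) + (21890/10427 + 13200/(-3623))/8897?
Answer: -1518691242128432690/1192154346753839 ≈ -1273.9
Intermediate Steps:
z(U, O) = 93/10 + 24/U (z(U, O) = 93*(1/10) + 24/U = 93/10 + 24/U)
-11586/z(-117, 212) + (21890/10427 + 13200/(-3623))/8897 = -11586/(93/10 + 24/(-117)) + (21890/10427 + 13200/(-3623))/8897 = -11586/(93/10 + 24*(-1/117)) + (21890*(1/10427) + 13200*(-1/3623))*(1/8897) = -11586/(93/10 - 8/39) + (21890/10427 - 13200/3623)*(1/8897) = -11586/3547/390 - 58328930/37777021*1/8897 = -11586*390/3547 - 58328930/336102155837 = -4518540/3547 - 58328930/336102155837 = -1518691242128432690/1192154346753839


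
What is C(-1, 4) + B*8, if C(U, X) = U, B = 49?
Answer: 391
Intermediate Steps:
C(-1, 4) + B*8 = -1 + 49*8 = -1 + 392 = 391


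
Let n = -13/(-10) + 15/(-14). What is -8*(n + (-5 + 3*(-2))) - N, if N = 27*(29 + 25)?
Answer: -48014/35 ≈ -1371.8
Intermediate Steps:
N = 1458 (N = 27*54 = 1458)
n = 8/35 (n = -13*(-⅒) + 15*(-1/14) = 13/10 - 15/14 = 8/35 ≈ 0.22857)
-8*(n + (-5 + 3*(-2))) - N = -8*(8/35 + (-5 + 3*(-2))) - 1*1458 = -8*(8/35 + (-5 - 6)) - 1458 = -8*(8/35 - 11) - 1458 = -8*(-377/35) - 1458 = 3016/35 - 1458 = -48014/35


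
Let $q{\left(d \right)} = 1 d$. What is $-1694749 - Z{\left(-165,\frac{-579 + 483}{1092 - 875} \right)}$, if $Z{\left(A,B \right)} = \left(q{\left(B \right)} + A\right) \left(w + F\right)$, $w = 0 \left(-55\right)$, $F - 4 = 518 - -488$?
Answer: $- \frac{331500523}{217} \approx -1.5277 \cdot 10^{6}$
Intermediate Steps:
$F = 1010$ ($F = 4 + \left(518 - -488\right) = 4 + \left(518 + 488\right) = 4 + 1006 = 1010$)
$q{\left(d \right)} = d$
$w = 0$
$Z{\left(A,B \right)} = 1010 A + 1010 B$ ($Z{\left(A,B \right)} = \left(B + A\right) \left(0 + 1010\right) = \left(A + B\right) 1010 = 1010 A + 1010 B$)
$-1694749 - Z{\left(-165,\frac{-579 + 483}{1092 - 875} \right)} = -1694749 - \left(1010 \left(-165\right) + 1010 \frac{-579 + 483}{1092 - 875}\right) = -1694749 - \left(-166650 + 1010 \left(- \frac{96}{217}\right)\right) = -1694749 - \left(-166650 - \frac{96960}{217}\right) = -1694749 - - \frac{36260010}{217} = -1694749 + \frac{36260010}{217} = - \frac{331500523}{217}$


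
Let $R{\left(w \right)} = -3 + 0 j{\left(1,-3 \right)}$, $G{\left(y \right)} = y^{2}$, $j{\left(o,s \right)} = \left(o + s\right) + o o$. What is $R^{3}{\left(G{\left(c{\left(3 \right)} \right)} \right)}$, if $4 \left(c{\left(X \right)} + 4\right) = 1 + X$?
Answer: $-27$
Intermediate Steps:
$c{\left(X \right)} = - \frac{15}{4} + \frac{X}{4}$ ($c{\left(X \right)} = -4 + \frac{1 + X}{4} = -4 + \left(\frac{1}{4} + \frac{X}{4}\right) = - \frac{15}{4} + \frac{X}{4}$)
$j{\left(o,s \right)} = o + s + o^{2}$ ($j{\left(o,s \right)} = \left(o + s\right) + o^{2} = o + s + o^{2}$)
$R{\left(w \right)} = -3$ ($R{\left(w \right)} = -3 + 0 \left(1 - 3 + 1^{2}\right) = -3 + 0 \left(1 - 3 + 1\right) = -3 + 0 \left(-1\right) = -3 + 0 = -3$)
$R^{3}{\left(G{\left(c{\left(3 \right)} \right)} \right)} = \left(-3\right)^{3} = -27$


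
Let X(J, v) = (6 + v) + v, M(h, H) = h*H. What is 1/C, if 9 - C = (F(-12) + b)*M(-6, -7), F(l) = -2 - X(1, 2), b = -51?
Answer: 1/2655 ≈ 0.00037665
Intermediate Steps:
M(h, H) = H*h
X(J, v) = 6 + 2*v
F(l) = -12 (F(l) = -2 - (6 + 2*2) = -2 - (6 + 4) = -2 - 1*10 = -2 - 10 = -12)
C = 2655 (C = 9 - (-12 - 51)*(-7*(-6)) = 9 - (-63)*42 = 9 - 1*(-2646) = 9 + 2646 = 2655)
1/C = 1/2655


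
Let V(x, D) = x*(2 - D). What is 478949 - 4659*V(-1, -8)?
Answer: 525539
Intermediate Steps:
478949 - 4659*V(-1, -8) = 478949 - (-4659)*(2 - 1*(-8)) = 478949 - (-4659)*(2 + 8) = 478949 - (-4659)*10 = 478949 - 4659*(-10) = 478949 + 46590 = 525539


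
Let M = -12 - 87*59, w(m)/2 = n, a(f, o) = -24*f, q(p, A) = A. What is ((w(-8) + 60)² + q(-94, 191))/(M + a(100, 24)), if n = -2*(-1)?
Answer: -1429/2515 ≈ -0.56819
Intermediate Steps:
n = 2
w(m) = 4 (w(m) = 2*2 = 4)
M = -5145 (M = -12 - 5133 = -5145)
((w(-8) + 60)² + q(-94, 191))/(M + a(100, 24)) = ((4 + 60)² + 191)/(-5145 - 24*100) = (64² + 191)/(-5145 - 2400) = (4096 + 191)/(-7545) = 4287*(-1/7545) = -1429/2515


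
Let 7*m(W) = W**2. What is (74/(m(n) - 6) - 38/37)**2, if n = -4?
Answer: 101545929/231361 ≈ 438.91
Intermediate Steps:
m(W) = W**2/7
(74/(m(n) - 6) - 38/37)**2 = (74/((1/7)*(-4)**2 - 6) - 38/37)**2 = (74/((1/7)*16 - 6) - 38*1/37)**2 = (74/(16/7 - 6) - 38/37)**2 = (74/(-26/7) - 38/37)**2 = (74*(-7/26) - 38/37)**2 = (-259/13 - 38/37)**2 = (-10077/481)**2 = 101545929/231361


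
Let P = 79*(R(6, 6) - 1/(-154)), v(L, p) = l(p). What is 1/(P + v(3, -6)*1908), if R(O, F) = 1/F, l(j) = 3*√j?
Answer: 91245/1311248144852 - 76359591*I*√6/2622496289704 ≈ 6.9586e-8 - 7.1322e-5*I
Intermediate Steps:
v(L, p) = 3*√p
P = 3160/231 (P = 79*(1/6 - 1/(-154)) = 79*(⅙ - 1*(-1/154)) = 79*(⅙ + 1/154) = 79*(40/231) = 3160/231 ≈ 13.680)
1/(P + v(3, -6)*1908) = 1/(3160/231 + (3*√(-6))*1908) = 1/(3160/231 + (3*(I*√6))*1908) = 1/(3160/231 + (3*I*√6)*1908) = 1/(3160/231 + 5724*I*√6)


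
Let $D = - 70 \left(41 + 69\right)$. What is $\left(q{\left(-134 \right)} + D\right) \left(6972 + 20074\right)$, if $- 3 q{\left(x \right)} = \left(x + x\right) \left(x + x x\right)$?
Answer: $\frac{128554939016}{3} \approx 4.2852 \cdot 10^{10}$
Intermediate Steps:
$q{\left(x \right)} = - \frac{2 x \left(x + x^{2}\right)}{3}$ ($q{\left(x \right)} = - \frac{\left(x + x\right) \left(x + x x\right)}{3} = - \frac{2 x \left(x + x^{2}\right)}{3}$)
$D = -7700$ ($D = \left(-70\right) 110 = -7700$)
$\left(q{\left(-134 \right)} + D\right) \left(6972 + 20074\right) = \left(\frac{2 \left(-134\right)^{2} \left(-1 - -134\right)}{3} - 7700\right) \left(6972 + 20074\right) = \left(\frac{2}{3} \cdot 17956 \left(-1 + 134\right) - 7700\right) 27046 = \left(\frac{2}{3} \cdot 17956 \cdot 133 - 7700\right) 27046 = \left(\frac{4776296}{3} - 7700\right) 27046 = \frac{4753196}{3} \cdot 27046 = \frac{128554939016}{3}$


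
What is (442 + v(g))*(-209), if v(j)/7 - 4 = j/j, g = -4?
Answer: -99693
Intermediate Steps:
v(j) = 35 (v(j) = 28 + 7*(j/j) = 28 + 7*1 = 28 + 7 = 35)
(442 + v(g))*(-209) = (442 + 35)*(-209) = 477*(-209) = -99693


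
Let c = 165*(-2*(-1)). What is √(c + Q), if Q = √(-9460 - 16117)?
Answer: √(330 + I*√25577) ≈ 18.664 + 4.2843*I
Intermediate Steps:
c = 330 (c = 165*2 = 330)
Q = I*√25577 (Q = √(-25577) = I*√25577 ≈ 159.93*I)
√(c + Q) = √(330 + I*√25577)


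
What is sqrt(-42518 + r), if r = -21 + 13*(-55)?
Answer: 9*I*sqrt(534) ≈ 207.98*I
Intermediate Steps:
r = -736 (r = -21 - 715 = -736)
sqrt(-42518 + r) = sqrt(-42518 - 736) = sqrt(-43254) = 9*I*sqrt(534)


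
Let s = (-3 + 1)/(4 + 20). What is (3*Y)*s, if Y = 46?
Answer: -23/2 ≈ -11.500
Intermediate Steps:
s = -1/12 (s = -2/24 = -2*1/24 = -1/12 ≈ -0.083333)
(3*Y)*s = (3*46)*(-1/12) = 138*(-1/12) = -23/2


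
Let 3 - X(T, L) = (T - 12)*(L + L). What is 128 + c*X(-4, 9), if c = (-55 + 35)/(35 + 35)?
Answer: 314/7 ≈ 44.857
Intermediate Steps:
c = -2/7 (c = -20/70 = -20*1/70 = -2/7 ≈ -0.28571)
X(T, L) = 3 - 2*L*(-12 + T) (X(T, L) = 3 - (T - 12)*(L + L) = 3 - (-12 + T)*2*L = 3 - 2*L*(-12 + T))
128 + c*X(-4, 9) = 128 - 2*(3 + 24*9 - 2*9*(-4))/7 = 128 - 2*(3 + 216 + 72)/7 = 128 - 2/7*291 = 128 - 582/7 = 314/7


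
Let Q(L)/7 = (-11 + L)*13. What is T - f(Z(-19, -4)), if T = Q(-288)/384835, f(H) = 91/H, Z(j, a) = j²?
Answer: -44842434/138925435 ≈ -0.32278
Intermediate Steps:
Q(L) = -1001 + 91*L (Q(L) = 7*((-11 + L)*13) = 7*(-143 + 13*L) = -1001 + 91*L)
T = -27209/384835 (T = (-1001 + 91*(-288))/384835 = (-1001 - 26208)*(1/384835) = -27209*1/384835 = -27209/384835 ≈ -0.070703)
T - f(Z(-19, -4)) = -27209/384835 - 91/((-19)²) = -27209/384835 - 91/361 = -44842434/138925435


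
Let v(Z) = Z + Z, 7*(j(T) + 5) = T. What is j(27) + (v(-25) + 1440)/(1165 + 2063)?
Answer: -8047/11298 ≈ -0.71225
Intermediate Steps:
j(T) = -5 + T/7
v(Z) = 2*Z
j(27) + (v(-25) + 1440)/(1165 + 2063) = (-5 + (1/7)*27) + (2*(-25) + 1440)/(1165 + 2063) = (-5 + 27/7) + (-50 + 1440)/3228 = -8/7 + 1390*(1/3228) = -8/7 + 695/1614 = -8047/11298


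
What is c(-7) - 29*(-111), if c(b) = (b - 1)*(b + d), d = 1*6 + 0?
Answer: 3227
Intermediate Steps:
d = 6 (d = 6 + 0 = 6)
c(b) = (-1 + b)*(6 + b) (c(b) = (b - 1)*(b + 6) = (-1 + b)*(6 + b))
c(-7) - 29*(-111) = (-6 + (-7)**2 + 5*(-7)) - 29*(-111) = (-6 + 49 - 35) + 3219 = 8 + 3219 = 3227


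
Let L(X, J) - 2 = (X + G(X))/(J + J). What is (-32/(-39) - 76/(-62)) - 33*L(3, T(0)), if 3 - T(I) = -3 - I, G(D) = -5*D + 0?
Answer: -37423/1209 ≈ -30.954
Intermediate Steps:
G(D) = -5*D
T(I) = 6 + I (T(I) = 3 - (-3 - I) = 3 + (3 + I) = 6 + I)
L(X, J) = 2 - 2*X/J (L(X, J) = 2 + (X - 5*X)/(J + J) = 2 + (-4*X)/((2*J)) = 2 + (-4*X)*(1/(2*J)) = 2 - 2*X/J)
(-32/(-39) - 76/(-62)) - 33*L(3, T(0)) = (-32/(-39) - 76/(-62)) - 33*(2 - 2*3/(6 + 0)) = (-32*(-1/39) - 76*(-1/62)) - 33*(2 - 2*3/6) = (32/39 + 38/31) - 33*(2 - 2*3*1/6) = 2474/1209 - 33*(2 - 1) = 2474/1209 - 33*1 = 2474/1209 - 33 = -37423/1209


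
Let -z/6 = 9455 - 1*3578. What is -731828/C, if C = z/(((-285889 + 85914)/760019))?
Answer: -3851244850/705257631 ≈ -5.4608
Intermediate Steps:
z = -35262 (z = -6*(9455 - 1*3578) = -6*(9455 - 3578) = -6*5877 = -35262)
C = 1410515262/10525 (C = -35262*760019/(-285889 + 85914) = -35262/((-199975*1/760019)) = -35262/(-10525/40001) = -35262*(-40001/10525) = 1410515262/10525 ≈ 1.3402e+5)
-731828/C = -731828/1410515262/10525 = -731828*10525/1410515262 = -3851244850/705257631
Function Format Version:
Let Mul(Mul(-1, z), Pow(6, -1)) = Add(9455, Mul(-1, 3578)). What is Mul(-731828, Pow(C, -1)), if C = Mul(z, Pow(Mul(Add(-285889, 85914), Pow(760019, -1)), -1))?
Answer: Rational(-3851244850, 705257631) ≈ -5.4608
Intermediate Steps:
z = -35262 (z = Mul(-6, Add(9455, Mul(-1, 3578))) = Mul(-6, Add(9455, -3578)) = Mul(-6, 5877) = -35262)
C = Rational(1410515262, 10525) (C = Mul(-35262, Pow(Mul(Add(-285889, 85914), Pow(760019, -1)), -1)) = Mul(-35262, Pow(Mul(-199975, Rational(1, 760019)), -1)) = Mul(-35262, Pow(Rational(-10525, 40001), -1)) = Mul(-35262, Rational(-40001, 10525)) = Rational(1410515262, 10525) ≈ 1.3402e+5)
Mul(-731828, Pow(C, -1)) = Mul(-731828, Pow(Rational(1410515262, 10525), -1)) = Mul(-731828, Rational(10525, 1410515262)) = Rational(-3851244850, 705257631)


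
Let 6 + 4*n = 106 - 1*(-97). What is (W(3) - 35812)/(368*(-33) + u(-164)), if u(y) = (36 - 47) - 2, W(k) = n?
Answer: 143051/48628 ≈ 2.9417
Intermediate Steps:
n = 197/4 (n = -3/2 + (106 - 1*(-97))/4 = -3/2 + (106 + 97)/4 = -3/2 + (¼)*203 = -3/2 + 203/4 = 197/4 ≈ 49.250)
W(k) = 197/4
u(y) = -13 (u(y) = -11 - 2 = -13)
(W(3) - 35812)/(368*(-33) + u(-164)) = (197/4 - 35812)/(368*(-33) - 13) = -143051/(4*(-12144 - 13)) = -143051/4/(-12157) = -143051/4*(-1/12157) = 143051/48628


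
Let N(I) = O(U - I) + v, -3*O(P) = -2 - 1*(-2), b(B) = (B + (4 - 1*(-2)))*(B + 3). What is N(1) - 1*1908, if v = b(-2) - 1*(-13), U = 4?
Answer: -1891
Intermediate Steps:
b(B) = (3 + B)*(6 + B) (b(B) = (B + (4 + 2))*(3 + B) = (B + 6)*(3 + B) = (6 + B)*(3 + B) = (3 + B)*(6 + B))
O(P) = 0 (O(P) = -(-2 - 1*(-2))/3 = -(-2 + 2)/3 = -1/3*0 = 0)
v = 17 (v = (18 + (-2)**2 + 9*(-2)) - 1*(-13) = (18 + 4 - 18) + 13 = 4 + 13 = 17)
N(I) = 17 (N(I) = 0 + 17 = 17)
N(1) - 1*1908 = 17 - 1*1908 = 17 - 1908 = -1891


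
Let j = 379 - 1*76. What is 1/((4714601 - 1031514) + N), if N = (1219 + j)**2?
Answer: 1/5999571 ≈ 1.6668e-7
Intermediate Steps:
j = 303 (j = 379 - 76 = 303)
N = 2316484 (N = (1219 + 303)**2 = 1522**2 = 2316484)
1/((4714601 - 1031514) + N) = 1/((4714601 - 1031514) + 2316484) = 1/(3683087 + 2316484) = 1/5999571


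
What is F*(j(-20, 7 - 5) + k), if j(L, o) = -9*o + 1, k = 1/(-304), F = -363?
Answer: 1876347/304 ≈ 6172.2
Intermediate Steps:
k = -1/304 ≈ -0.0032895
j(L, o) = 1 - 9*o
F*(j(-20, 7 - 5) + k) = -363*((1 - 9*(7 - 5)) - 1/304) = -363*((1 - 9*2) - 1/304) = -363*((1 - 18) - 1/304) = -363*(-17 - 1/304) = -363*(-5169/304) = 1876347/304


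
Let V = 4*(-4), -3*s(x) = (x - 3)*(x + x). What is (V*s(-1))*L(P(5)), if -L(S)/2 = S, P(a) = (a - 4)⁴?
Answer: -256/3 ≈ -85.333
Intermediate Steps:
P(a) = (-4 + a)⁴
L(S) = -2*S
s(x) = -2*x*(-3 + x)/3 (s(x) = -(x - 3)*(x + x)/3 = -(-3 + x)*2*x/3 = -2*x*(-3 + x)/3)
V = -16
(V*s(-1))*L(P(5)) = (-32*(-1)*(3 - 1*(-1))/3)*(-2*(-4 + 5)⁴) = (-32*(-1)*(3 + 1)/3)*(-2*1⁴) = (-32*(-1)*4/3)*(-2*1) = -16*(-8/3)*(-2) = (128/3)*(-2) = -256/3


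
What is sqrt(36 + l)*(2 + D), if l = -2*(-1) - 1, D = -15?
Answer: -13*sqrt(37) ≈ -79.076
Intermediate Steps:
l = 1 (l = 2 - 1 = 1)
sqrt(36 + l)*(2 + D) = sqrt(36 + 1)*(2 - 15) = sqrt(37)*(-13) = -13*sqrt(37)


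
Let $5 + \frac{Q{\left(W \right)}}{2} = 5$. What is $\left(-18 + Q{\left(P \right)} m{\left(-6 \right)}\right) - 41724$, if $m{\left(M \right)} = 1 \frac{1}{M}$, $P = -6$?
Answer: $-41742$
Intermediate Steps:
$Q{\left(W \right)} = 0$ ($Q{\left(W \right)} = -10 + 2 \cdot 5 = -10 + 10 = 0$)
$m{\left(M \right)} = \frac{1}{M}$
$\left(-18 + Q{\left(P \right)} m{\left(-6 \right)}\right) - 41724 = \left(-18 + \frac{0}{-6}\right) - 41724 = \left(-18 + 0 \left(- \frac{1}{6}\right)\right) - 41724 = \left(-18 + 0\right) - 41724 = -18 - 41724 = -41742$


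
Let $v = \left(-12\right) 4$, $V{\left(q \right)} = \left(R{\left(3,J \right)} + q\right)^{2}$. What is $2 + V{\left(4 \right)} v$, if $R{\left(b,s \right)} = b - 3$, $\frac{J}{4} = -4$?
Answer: $-766$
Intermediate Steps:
$J = -16$ ($J = 4 \left(-4\right) = -16$)
$R{\left(b,s \right)} = -3 + b$
$V{\left(q \right)} = q^{2}$ ($V{\left(q \right)} = \left(\left(-3 + 3\right) + q\right)^{2} = \left(0 + q\right)^{2} = q^{2}$)
$v = -48$
$2 + V{\left(4 \right)} v = 2 + 4^{2} \left(-48\right) = 2 + 16 \left(-48\right) = 2 - 768 = -766$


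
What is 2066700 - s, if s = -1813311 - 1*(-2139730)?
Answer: 1740281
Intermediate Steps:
s = 326419 (s = -1813311 + 2139730 = 326419)
2066700 - s = 2066700 - 1*326419 = 2066700 - 326419 = 1740281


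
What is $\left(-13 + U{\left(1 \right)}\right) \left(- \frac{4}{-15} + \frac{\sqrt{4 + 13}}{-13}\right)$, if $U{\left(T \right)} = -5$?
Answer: $- \frac{24}{5} + \frac{18 \sqrt{17}}{13} \approx 0.90892$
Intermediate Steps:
$\left(-13 + U{\left(1 \right)}\right) \left(- \frac{4}{-15} + \frac{\sqrt{4 + 13}}{-13}\right) = \left(-13 - 5\right) \left(- \frac{4}{-15} + \frac{\sqrt{4 + 13}}{-13}\right) = - 18 \left(\left(-4\right) \left(- \frac{1}{15}\right) + \sqrt{17} \left(- \frac{1}{13}\right)\right) = - 18 \left(\frac{4}{15} - \frac{\sqrt{17}}{13}\right) = - \frac{24}{5} + \frac{18 \sqrt{17}}{13}$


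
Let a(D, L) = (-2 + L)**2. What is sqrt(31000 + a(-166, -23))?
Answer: 5*sqrt(1265) ≈ 177.83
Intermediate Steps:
sqrt(31000 + a(-166, -23)) = sqrt(31000 + (-2 - 23)**2) = sqrt(31000 + (-25)**2) = sqrt(31000 + 625) = sqrt(31625) = 5*sqrt(1265)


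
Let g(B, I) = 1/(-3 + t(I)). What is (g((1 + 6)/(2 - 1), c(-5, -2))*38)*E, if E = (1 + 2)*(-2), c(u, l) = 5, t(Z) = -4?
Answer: 228/7 ≈ 32.571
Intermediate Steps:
g(B, I) = -⅐ (g(B, I) = 1/(-3 - 4) = 1/(-7) = -⅐)
E = -6 (E = 3*(-2) = -6)
(g((1 + 6)/(2 - 1), c(-5, -2))*38)*E = -⅐*38*(-6) = -38/7*(-6) = 228/7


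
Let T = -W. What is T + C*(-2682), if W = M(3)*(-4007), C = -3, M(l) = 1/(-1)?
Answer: 4039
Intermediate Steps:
M(l) = -1
W = 4007 (W = -1*(-4007) = 4007)
T = -4007 (T = -1*4007 = -4007)
T + C*(-2682) = -4007 - 3*(-2682) = -4007 + 8046 = 4039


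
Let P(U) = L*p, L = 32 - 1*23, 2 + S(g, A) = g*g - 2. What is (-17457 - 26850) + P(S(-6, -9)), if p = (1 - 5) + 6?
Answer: -44289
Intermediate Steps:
S(g, A) = -4 + g² (S(g, A) = -2 + (g*g - 2) = -2 + (g² - 2) = -2 + (-2 + g²) = -4 + g²)
L = 9 (L = 32 - 23 = 9)
p = 2 (p = -4 + 6 = 2)
P(U) = 18 (P(U) = 9*2 = 18)
(-17457 - 26850) + P(S(-6, -9)) = (-17457 - 26850) + 18 = -44307 + 18 = -44289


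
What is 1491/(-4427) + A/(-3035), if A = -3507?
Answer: 11000304/13435945 ≈ 0.81872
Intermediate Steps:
1491/(-4427) + A/(-3035) = 1491/(-4427) - 3507/(-3035) = 1491*(-1/4427) - 3507*(-1/3035) = -1491/4427 + 3507/3035 = 11000304/13435945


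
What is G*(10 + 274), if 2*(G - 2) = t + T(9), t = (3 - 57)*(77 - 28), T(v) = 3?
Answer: -374738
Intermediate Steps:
t = -2646 (t = -54*49 = -2646)
G = -2639/2 (G = 2 + (-2646 + 3)/2 = 2 + (1/2)*(-2643) = 2 - 2643/2 = -2639/2 ≈ -1319.5)
G*(10 + 274) = -2639*(10 + 274)/2 = -2639/2*284 = -374738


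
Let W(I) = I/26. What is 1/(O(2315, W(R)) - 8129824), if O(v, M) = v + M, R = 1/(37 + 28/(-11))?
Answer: -9854/80088473675 ≈ -1.2304e-7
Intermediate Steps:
R = 11/379 (R = 1/(37 + 28*(-1/11)) = 1/(37 - 28/11) = 1/(379/11) = 11/379 ≈ 0.029024)
W(I) = I/26 (W(I) = I*(1/26) = I/26)
O(v, M) = M + v
1/(O(2315, W(R)) - 8129824) = 1/(((1/26)*(11/379) + 2315) - 8129824) = 1/((11/9854 + 2315) - 8129824) = 1/(22812021/9854 - 8129824) = 1/(-80088473675/9854) = -9854/80088473675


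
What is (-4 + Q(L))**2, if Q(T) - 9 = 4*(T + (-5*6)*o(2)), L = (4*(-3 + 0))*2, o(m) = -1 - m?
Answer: 72361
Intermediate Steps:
L = -24 (L = (4*(-3))*2 = -12*2 = -24)
Q(T) = 369 + 4*T (Q(T) = 9 + 4*(T + (-5*6)*(-1 - 1*2)) = 9 + 4*(T - 30*(-1 - 2)) = 9 + 4*(T - 30*(-3)) = 9 + 4*(T + 90) = 9 + 4*(90 + T) = 9 + (360 + 4*T) = 369 + 4*T)
(-4 + Q(L))**2 = (-4 + (369 + 4*(-24)))**2 = (-4 + (369 - 96))**2 = (-4 + 273)**2 = 269**2 = 72361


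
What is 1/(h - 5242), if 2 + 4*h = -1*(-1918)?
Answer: -1/4763 ≈ -0.00020995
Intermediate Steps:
h = 479 (h = -1/2 + (-1*(-1918))/4 = -1/2 + (1/4)*1918 = -1/2 + 959/2 = 479)
1/(h - 5242) = 1/(479 - 5242) = 1/(-4763) = -1/4763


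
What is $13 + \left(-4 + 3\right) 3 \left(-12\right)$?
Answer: $49$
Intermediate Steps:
$13 + \left(-4 + 3\right) 3 \left(-12\right) = 13 + \left(-1\right) 3 \left(-12\right) = 13 - -36 = 13 + 36 = 49$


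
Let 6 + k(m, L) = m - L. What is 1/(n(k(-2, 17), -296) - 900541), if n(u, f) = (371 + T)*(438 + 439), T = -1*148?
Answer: -1/704970 ≈ -1.4185e-6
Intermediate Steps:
k(m, L) = -6 + m - L (k(m, L) = -6 + (m - L) = -6 + m - L)
T = -148
n(u, f) = 195571 (n(u, f) = (371 - 148)*(438 + 439) = 223*877 = 195571)
1/(n(k(-2, 17), -296) - 900541) = 1/(195571 - 900541) = 1/(-704970) = -1/704970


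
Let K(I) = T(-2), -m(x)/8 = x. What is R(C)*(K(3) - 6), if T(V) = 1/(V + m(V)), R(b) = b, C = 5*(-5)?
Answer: 2075/14 ≈ 148.21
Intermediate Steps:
m(x) = -8*x
C = -25
T(V) = -1/(7*V) (T(V) = 1/(V - 8*V) = 1/(-7*V) = -1/(7*V))
K(I) = 1/14 (K(I) = -⅐/(-2) = -⅐*(-½) = 1/14)
R(C)*(K(3) - 6) = -25*(1/14 - 6) = -25*(-83/14) = 2075/14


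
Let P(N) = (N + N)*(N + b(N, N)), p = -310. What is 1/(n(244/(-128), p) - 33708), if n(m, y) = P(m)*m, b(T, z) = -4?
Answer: -16384/552975141 ≈ -2.9629e-5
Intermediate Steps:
P(N) = 2*N*(-4 + N) (P(N) = (N + N)*(N - 4) = (2*N)*(-4 + N) = 2*N*(-4 + N))
n(m, y) = 2*m²*(-4 + m) (n(m, y) = (2*m*(-4 + m))*m = 2*m²*(-4 + m))
1/(n(244/(-128), p) - 33708) = 1/(2*(244/(-128))²*(-4 + 244/(-128)) - 33708) = 1/(2*(244*(-1/128))²*(-4 + 244*(-1/128)) - 33708) = 1/(2*(-61/32)²*(-4 - 61/32) - 33708) = 1/(2*(3721/1024)*(-189/32) - 33708) = 1/(-703269/16384 - 33708) = 1/(-552975141/16384) = -16384/552975141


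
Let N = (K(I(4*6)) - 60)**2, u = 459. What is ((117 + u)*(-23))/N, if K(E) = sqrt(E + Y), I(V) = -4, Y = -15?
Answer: -13248/(60 - I*sqrt(19))**2 ≈ -3.6222 - 0.52909*I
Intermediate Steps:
K(E) = sqrt(-15 + E) (K(E) = sqrt(E - 15) = sqrt(-15 + E))
N = (-60 + I*sqrt(19))**2 (N = (sqrt(-15 - 4) - 60)**2 = (sqrt(-19) - 60)**2 = (I*sqrt(19) - 60)**2 = (-60 + I*sqrt(19))**2 ≈ 3581.0 - 523.07*I)
((117 + u)*(-23))/N = ((117 + 459)*(-23))/((60 - I*sqrt(19))**2) = (576*(-23))/(60 - I*sqrt(19))**2 = -13248/(60 - I*sqrt(19))**2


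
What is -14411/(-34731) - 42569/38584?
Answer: -922429915/1340060904 ≈ -0.68835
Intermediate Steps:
-14411/(-34731) - 42569/38584 = -14411*(-1/34731) - 42569*1/38584 = 14411/34731 - 42569/38584 = -922429915/1340060904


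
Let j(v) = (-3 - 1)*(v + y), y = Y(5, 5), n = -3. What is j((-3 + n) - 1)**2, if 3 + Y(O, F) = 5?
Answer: 400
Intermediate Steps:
Y(O, F) = 2 (Y(O, F) = -3 + 5 = 2)
y = 2
j(v) = -8 - 4*v (j(v) = (-3 - 1)*(v + 2) = -4*(2 + v) = -8 - 4*v)
j((-3 + n) - 1)**2 = (-8 - 4*((-3 - 3) - 1))**2 = (-8 - 4*(-6 - 1))**2 = (-8 - 4*(-7))**2 = (-8 + 28)**2 = 20**2 = 400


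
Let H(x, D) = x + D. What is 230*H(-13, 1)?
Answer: -2760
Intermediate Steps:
H(x, D) = D + x
230*H(-13, 1) = 230*(1 - 13) = 230*(-12) = -2760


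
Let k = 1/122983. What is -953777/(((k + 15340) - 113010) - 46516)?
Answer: 117298356791/17732426837 ≈ 6.6149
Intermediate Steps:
k = 1/122983 ≈ 8.1312e-6
-953777/(((k + 15340) - 113010) - 46516) = -953777/(((1/122983 + 15340) - 113010) - 46516) = -953777/((1886559221/122983 - 113010) - 46516) = -953777/(-12011749609/122983 - 46516) = -953777/(-17732426837/122983) = -953777*(-122983/17732426837) = 117298356791/17732426837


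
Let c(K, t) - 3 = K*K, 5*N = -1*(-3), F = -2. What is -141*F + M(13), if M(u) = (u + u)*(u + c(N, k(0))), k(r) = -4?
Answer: 17684/25 ≈ 707.36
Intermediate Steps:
N = ⅗ (N = (-1*(-3))/5 = (⅕)*3 = ⅗ ≈ 0.60000)
c(K, t) = 3 + K² (c(K, t) = 3 + K*K = 3 + K²)
M(u) = 2*u*(84/25 + u) (M(u) = (u + u)*(u + (3 + (⅗)²)) = (2*u)*(u + (3 + 9/25)) = (2*u)*(u + 84/25) = (2*u)*(84/25 + u) = 2*u*(84/25 + u))
-141*F + M(13) = -141*(-2) + (2/25)*13*(84 + 25*13) = 282 + (2/25)*13*(84 + 325) = 282 + (2/25)*13*409 = 282 + 10634/25 = 17684/25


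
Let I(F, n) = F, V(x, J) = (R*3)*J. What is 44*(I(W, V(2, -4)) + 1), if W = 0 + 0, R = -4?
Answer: 44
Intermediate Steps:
W = 0
V(x, J) = -12*J (V(x, J) = (-4*3)*J = -12*J)
44*(I(W, V(2, -4)) + 1) = 44*(0 + 1) = 44*1 = 44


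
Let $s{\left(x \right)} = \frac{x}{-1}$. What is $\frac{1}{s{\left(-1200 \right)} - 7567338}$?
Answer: $- \frac{1}{7566138} \approx -1.3217 \cdot 10^{-7}$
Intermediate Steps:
$s{\left(x \right)} = - x$ ($s{\left(x \right)} = x \left(-1\right) = - x$)
$\frac{1}{s{\left(-1200 \right)} - 7567338} = \frac{1}{\left(-1\right) \left(-1200\right) - 7567338} = \frac{1}{1200 - 7567338} = \frac{1}{-7566138} = - \frac{1}{7566138}$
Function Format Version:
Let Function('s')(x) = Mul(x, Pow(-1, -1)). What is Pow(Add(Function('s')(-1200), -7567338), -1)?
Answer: Rational(-1, 7566138) ≈ -1.3217e-7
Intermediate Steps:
Function('s')(x) = Mul(-1, x) (Function('s')(x) = Mul(x, -1) = Mul(-1, x))
Pow(Add(Function('s')(-1200), -7567338), -1) = Pow(Add(Mul(-1, -1200), -7567338), -1) = Pow(Add(1200, -7567338), -1) = Pow(-7566138, -1) = Rational(-1, 7566138)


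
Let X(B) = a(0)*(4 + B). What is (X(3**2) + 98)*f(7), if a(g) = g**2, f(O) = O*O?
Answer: 4802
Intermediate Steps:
f(O) = O**2
X(B) = 0 (X(B) = 0**2*(4 + B) = 0*(4 + B) = 0)
(X(3**2) + 98)*f(7) = (0 + 98)*7**2 = 98*49 = 4802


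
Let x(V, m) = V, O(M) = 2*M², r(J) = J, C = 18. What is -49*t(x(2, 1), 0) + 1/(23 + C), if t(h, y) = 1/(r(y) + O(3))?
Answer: -1991/738 ≈ -2.6978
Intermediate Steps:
t(h, y) = 1/(18 + y) (t(h, y) = 1/(y + 2*3²) = 1/(y + 2*9) = 1/(y + 18) = 1/(18 + y))
-49*t(x(2, 1), 0) + 1/(23 + C) = -49/(18 + 0) + 1/(23 + 18) = -49/18 + 1/41 = -1991/738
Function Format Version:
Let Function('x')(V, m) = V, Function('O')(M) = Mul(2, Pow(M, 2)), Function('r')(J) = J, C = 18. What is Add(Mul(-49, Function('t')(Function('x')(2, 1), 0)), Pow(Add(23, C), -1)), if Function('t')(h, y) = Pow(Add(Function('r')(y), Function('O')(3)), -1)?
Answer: Rational(-1991, 738) ≈ -2.6978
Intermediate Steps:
Function('t')(h, y) = Pow(Add(18, y), -1) (Function('t')(h, y) = Pow(Add(y, Mul(2, Pow(3, 2))), -1) = Pow(Add(y, Mul(2, 9)), -1) = Pow(Add(y, 18), -1) = Pow(Add(18, y), -1))
Add(Mul(-49, Function('t')(Function('x')(2, 1), 0)), Pow(Add(23, C), -1)) = Add(Mul(-49, Pow(Add(18, 0), -1)), Pow(Add(23, 18), -1)) = Add(Mul(-49, Pow(18, -1)), Pow(41, -1)) = Add(Mul(-49, Rational(1, 18)), Rational(1, 41)) = Add(Rational(-49, 18), Rational(1, 41)) = Rational(-1991, 738)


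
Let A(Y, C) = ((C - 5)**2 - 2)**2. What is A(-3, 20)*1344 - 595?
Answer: 66835181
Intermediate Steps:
A(Y, C) = (-2 + (-5 + C)**2)**2 (A(Y, C) = ((-5 + C)**2 - 2)**2 = (-2 + (-5 + C)**2)**2)
A(-3, 20)*1344 - 595 = (-2 + (-5 + 20)**2)**2*1344 - 595 = (-2 + 15**2)**2*1344 - 595 = (-2 + 225)**2*1344 - 595 = 223**2*1344 - 595 = 49729*1344 - 595 = 66835776 - 595 = 66835181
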